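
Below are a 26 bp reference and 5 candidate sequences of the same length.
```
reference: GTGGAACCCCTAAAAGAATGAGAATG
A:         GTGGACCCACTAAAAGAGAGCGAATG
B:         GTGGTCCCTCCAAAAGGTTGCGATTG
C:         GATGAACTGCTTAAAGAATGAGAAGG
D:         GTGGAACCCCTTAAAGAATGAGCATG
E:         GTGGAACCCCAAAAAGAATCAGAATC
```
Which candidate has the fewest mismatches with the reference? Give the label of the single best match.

Hamming distances to reference — A: 5; B: 8; C: 6; D: 2; E: 3.
Smallest is D with 2 mismatches.

D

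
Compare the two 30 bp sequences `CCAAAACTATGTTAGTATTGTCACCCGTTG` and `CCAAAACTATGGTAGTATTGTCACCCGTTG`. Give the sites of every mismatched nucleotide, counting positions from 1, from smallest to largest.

12

Scanning 1-based: 12: T/G.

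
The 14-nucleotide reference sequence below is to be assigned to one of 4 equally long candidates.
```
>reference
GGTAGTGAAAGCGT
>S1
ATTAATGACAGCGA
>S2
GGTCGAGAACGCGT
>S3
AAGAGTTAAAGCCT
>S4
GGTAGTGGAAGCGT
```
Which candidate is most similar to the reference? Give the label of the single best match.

S4

Hamming distances to reference — S1: 5; S2: 3; S3: 5; S4: 1.
Smallest is S4 with 1 mismatch.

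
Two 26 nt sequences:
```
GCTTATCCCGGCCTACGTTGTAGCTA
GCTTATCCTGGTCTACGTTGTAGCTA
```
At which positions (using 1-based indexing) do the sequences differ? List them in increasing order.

Scanning 1-based: 9: C/T; 12: C/T.

9, 12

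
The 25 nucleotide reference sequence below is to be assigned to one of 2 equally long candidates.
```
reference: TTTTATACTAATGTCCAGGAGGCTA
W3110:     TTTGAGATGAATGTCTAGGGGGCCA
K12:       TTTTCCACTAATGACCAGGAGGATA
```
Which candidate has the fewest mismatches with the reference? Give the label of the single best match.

K12

Hamming distances to reference — W3110: 7; K12: 4.
Smallest is K12 with 4 mismatches.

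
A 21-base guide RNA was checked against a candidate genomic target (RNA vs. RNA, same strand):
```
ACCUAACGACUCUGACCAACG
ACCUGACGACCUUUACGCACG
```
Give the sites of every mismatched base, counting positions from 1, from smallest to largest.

Scanning 1-based: 5: A/G; 11: U/C; 12: C/U; 14: G/U; 17: C/G; 18: A/C.

5, 11, 12, 14, 17, 18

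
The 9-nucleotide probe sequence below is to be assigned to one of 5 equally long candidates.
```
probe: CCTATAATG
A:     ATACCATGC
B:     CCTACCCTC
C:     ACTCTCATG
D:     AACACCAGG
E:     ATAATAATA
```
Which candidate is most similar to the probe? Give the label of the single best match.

Hamming distances to probe — A: 8; B: 4; C: 3; D: 6; E: 4.
Smallest is C with 3 mismatches.

C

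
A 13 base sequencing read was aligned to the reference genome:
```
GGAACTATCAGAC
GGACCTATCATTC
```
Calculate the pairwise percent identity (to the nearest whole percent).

77%

Mismatches at positions 4, 11, 12 (1-based): 3 of 13.
Identical positions: 10/13 = 76.92% → 77%.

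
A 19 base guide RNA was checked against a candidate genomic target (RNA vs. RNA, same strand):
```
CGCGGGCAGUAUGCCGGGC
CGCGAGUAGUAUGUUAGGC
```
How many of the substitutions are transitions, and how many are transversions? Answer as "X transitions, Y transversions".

5 transitions, 0 transversions

Mismatches (1-based):
position 5: G→A (purine→purine, transition)
position 7: C→U (pyrimidine→pyrimidine, transition)
position 14: C→U (pyrimidine→pyrimidine, transition)
position 15: C→U (pyrimidine→pyrimidine, transition)
position 16: G→A (purine→purine, transition)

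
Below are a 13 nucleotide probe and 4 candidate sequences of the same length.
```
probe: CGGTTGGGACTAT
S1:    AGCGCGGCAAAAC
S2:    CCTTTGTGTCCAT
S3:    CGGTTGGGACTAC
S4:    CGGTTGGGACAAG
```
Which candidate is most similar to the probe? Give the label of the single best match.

S1 differs at 8 positions; S2 differs at 5 positions; S3 differs at 1 position; S4 differs at 2 positions. The closest is S3.

S3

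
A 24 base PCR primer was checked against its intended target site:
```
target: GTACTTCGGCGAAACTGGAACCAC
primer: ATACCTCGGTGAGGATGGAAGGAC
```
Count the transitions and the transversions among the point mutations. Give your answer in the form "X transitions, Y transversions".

Mismatches (1-based):
site 1: G→A (purine→purine, transition)
site 5: T→C (pyrimidine→pyrimidine, transition)
site 10: C→T (pyrimidine→pyrimidine, transition)
site 13: A→G (purine→purine, transition)
site 14: A→G (purine→purine, transition)
site 15: C→A (pyrimidine→purine, transversion)
site 21: C→G (pyrimidine→purine, transversion)
site 22: C→G (pyrimidine→purine, transversion)

5 transitions, 3 transversions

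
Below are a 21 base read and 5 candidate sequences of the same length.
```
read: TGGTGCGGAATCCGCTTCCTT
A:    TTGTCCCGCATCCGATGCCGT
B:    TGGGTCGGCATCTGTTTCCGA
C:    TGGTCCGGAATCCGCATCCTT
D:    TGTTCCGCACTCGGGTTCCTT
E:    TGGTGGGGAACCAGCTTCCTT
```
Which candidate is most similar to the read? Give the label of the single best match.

A differs at 7 positions; B differs at 7 positions; C differs at 2 positions; D differs at 6 positions; E differs at 3 positions. The closest is C.

C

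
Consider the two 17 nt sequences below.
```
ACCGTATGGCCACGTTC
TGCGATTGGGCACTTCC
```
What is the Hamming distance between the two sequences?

7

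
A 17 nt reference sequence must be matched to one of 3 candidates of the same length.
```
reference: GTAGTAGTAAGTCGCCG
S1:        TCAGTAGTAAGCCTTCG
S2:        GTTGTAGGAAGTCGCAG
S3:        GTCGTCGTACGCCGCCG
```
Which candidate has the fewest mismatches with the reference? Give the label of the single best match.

S1 differs at 5 positions; S2 differs at 3 positions; S3 differs at 4 positions. The closest is S2.

S2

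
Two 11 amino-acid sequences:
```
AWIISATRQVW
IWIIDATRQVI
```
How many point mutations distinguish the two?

3

Mismatches (1-based): residue 1: A→I; residue 5: S→D; residue 11: W→I.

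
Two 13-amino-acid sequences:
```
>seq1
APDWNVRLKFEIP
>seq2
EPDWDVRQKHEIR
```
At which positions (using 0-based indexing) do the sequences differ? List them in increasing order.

0, 4, 7, 9, 12

Scanning 0-based: 0: A/E; 4: N/D; 7: L/Q; 9: F/H; 12: P/R.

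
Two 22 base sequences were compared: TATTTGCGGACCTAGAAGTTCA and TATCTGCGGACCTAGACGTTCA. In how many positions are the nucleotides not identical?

Mismatches (1-based): position 4: T→C; position 17: A→C.

2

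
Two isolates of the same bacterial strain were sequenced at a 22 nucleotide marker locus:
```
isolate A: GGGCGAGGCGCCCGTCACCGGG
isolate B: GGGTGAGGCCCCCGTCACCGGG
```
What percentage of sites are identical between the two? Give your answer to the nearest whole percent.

91%

2 positions differ (4, 10), so 20 of 22 match: 20/22 = 90.91%.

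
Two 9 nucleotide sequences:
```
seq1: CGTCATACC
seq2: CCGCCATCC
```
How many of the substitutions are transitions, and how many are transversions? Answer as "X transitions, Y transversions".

Transitions (purine↔purine or pyrimidine↔pyrimidine): none.
Transversions (purine↔pyrimidine): 2 G→C, 3 T→G, 5 A→C, 6 T→A, 7 A→T.

0 transitions, 5 transversions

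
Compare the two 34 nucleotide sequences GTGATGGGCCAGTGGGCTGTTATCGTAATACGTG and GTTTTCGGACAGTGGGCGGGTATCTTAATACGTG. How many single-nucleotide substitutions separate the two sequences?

7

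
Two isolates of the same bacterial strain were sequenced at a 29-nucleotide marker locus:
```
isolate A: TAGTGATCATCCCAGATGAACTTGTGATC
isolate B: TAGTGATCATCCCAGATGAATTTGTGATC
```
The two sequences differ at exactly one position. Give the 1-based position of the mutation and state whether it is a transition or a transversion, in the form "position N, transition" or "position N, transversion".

position 21, transition

Position 21 changes C→T. C is a pyrimidine and T is a pyrimidine, so this is a transition.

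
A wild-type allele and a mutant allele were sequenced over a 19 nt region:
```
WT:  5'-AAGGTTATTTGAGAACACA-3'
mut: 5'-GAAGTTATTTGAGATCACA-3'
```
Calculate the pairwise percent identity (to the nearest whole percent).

84%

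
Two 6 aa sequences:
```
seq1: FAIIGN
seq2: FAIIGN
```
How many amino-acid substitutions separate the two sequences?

0

No positions differ; the sequences are identical.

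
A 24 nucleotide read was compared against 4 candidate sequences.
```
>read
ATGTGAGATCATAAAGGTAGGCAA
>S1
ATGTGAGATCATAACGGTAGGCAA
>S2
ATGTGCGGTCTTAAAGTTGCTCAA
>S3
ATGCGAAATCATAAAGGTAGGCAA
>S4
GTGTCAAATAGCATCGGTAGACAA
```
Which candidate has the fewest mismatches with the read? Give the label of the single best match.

S1

S1 differs at 1 position; S2 differs at 7 positions; S3 differs at 2 positions; S4 differs at 9 positions. The closest is S1.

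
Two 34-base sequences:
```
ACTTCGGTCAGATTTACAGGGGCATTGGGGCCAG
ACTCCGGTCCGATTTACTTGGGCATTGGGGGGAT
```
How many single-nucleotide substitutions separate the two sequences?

The sequences differ at positions 4, 10, 18, 19, 31, 32, 34 (1-based) — 7 in total.

7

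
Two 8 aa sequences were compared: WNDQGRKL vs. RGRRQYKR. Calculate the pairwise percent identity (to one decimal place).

12.5%

7 positions differ (1, 2, 3, 4, 5, 6, 8), so 1 of 8 match: 1/8 = 12.5%.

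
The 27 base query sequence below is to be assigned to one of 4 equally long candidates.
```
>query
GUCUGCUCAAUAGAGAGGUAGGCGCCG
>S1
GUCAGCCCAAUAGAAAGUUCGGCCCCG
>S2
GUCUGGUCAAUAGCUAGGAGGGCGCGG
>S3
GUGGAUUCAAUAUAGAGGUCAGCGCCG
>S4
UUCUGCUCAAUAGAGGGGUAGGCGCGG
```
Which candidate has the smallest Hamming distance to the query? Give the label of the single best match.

S4

S1 differs at 6 positions; S2 differs at 6 positions; S3 differs at 7 positions; S4 differs at 3 positions. The closest is S4.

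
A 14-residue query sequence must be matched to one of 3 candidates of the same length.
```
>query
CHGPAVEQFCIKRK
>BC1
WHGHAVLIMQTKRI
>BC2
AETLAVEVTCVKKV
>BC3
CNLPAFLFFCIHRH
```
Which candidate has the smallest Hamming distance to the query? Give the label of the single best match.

BC3

Hamming distances to query — BC1: 8; BC2: 9; BC3: 7.
Smallest is BC3 with 7 mismatches.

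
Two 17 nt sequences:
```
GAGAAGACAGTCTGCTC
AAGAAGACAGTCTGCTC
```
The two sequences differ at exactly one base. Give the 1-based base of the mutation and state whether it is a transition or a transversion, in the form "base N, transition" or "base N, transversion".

base 1, transition

The sequences differ only at base 1: G→A (purine→purine), a transition.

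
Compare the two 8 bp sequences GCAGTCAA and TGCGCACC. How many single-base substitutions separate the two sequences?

Comparing position by position, 7 positions differ: 1 (G/T), 2 (C/G), 3 (A/C), 5 (T/C), 6 (C/A), 7 (A/C), 8 (A/C).

7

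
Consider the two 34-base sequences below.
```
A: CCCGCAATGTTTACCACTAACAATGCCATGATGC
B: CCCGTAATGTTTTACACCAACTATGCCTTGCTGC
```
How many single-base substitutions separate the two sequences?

7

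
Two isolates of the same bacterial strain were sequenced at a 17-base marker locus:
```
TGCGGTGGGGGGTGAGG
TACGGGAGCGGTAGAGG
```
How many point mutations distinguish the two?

Mismatches (1-based): site 2: G→A; site 6: T→G; site 7: G→A; site 9: G→C; site 12: G→T; site 13: T→A.

6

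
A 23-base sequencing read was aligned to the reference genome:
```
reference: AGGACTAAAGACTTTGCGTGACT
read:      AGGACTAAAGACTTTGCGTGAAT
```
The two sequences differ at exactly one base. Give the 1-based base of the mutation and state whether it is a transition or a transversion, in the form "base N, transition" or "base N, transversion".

Base 22 changes C→A. C is a pyrimidine and A is a purine, so this is a transversion.

base 22, transversion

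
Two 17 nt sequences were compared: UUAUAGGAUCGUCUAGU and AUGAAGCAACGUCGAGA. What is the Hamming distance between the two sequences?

Comparing position by position, 7 sites differ: 1 (U/A), 3 (A/G), 4 (U/A), 7 (G/C), 9 (U/A), 14 (U/G), 17 (U/A).

7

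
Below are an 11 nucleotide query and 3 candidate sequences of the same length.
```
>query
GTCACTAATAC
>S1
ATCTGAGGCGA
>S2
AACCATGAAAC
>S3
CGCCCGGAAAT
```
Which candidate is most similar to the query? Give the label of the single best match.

S2

S1 differs at 9 sites; S2 differs at 6 sites; S3 differs at 7 sites. The closest is S2.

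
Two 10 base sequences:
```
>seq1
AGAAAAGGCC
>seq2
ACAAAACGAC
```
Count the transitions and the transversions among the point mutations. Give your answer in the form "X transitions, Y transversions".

0 transitions, 3 transversions

Transitions (purine↔purine or pyrimidine↔pyrimidine): none.
Transversions (purine↔pyrimidine): 2 G→C, 7 G→C, 9 C→A.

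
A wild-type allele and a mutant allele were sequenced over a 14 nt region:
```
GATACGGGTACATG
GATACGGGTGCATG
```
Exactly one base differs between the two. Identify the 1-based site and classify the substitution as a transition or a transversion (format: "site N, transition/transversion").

site 10, transition

Site 10 changes A→G. A is a purine and G is a purine, so this is a transition.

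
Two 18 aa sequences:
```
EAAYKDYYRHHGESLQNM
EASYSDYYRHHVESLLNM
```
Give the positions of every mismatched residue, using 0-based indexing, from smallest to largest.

Scanning 0-based: 2: A/S; 4: K/S; 11: G/V; 15: Q/L.

2, 4, 11, 15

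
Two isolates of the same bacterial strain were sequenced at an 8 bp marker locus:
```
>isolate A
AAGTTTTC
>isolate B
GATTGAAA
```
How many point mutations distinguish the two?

6

Comparing position by position, 6 bases differ: 1 (A/G), 3 (G/T), 5 (T/G), 6 (T/A), 7 (T/A), 8 (C/A).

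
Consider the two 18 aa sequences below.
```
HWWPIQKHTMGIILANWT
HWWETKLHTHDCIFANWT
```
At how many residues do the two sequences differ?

8

Comparing position by position, 8 residues differ: 4 (P/E), 5 (I/T), 6 (Q/K), 7 (K/L), 10 (M/H), 11 (G/D), 12 (I/C), 14 (L/F).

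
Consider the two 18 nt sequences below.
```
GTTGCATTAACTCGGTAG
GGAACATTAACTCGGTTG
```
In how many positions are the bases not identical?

Mismatches (1-based): position 2: T→G; position 3: T→A; position 4: G→A; position 17: A→T.

4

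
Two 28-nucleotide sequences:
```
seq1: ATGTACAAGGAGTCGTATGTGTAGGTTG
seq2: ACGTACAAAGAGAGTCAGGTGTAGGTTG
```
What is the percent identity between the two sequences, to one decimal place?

7 positions differ (2, 9, 13, 14, 15, 16, 18), so 21 of 28 match: 21/28 = 75%.

75.0%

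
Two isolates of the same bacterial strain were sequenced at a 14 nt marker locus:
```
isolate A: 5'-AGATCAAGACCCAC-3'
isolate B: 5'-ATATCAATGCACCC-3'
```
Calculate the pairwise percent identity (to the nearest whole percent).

64%

5 positions differ (2, 8, 9, 11, 13), so 9 of 14 match: 9/14 = 64.29%.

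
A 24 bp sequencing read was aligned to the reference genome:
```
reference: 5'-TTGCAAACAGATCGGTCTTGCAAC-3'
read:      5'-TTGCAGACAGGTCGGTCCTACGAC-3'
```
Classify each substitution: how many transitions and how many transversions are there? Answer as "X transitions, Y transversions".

Transitions (purine↔purine or pyrimidine↔pyrimidine): 6 A→G, 11 A→G, 18 T→C, 20 G→A, 22 A→G.
Transversions (purine↔pyrimidine): none.

5 transitions, 0 transversions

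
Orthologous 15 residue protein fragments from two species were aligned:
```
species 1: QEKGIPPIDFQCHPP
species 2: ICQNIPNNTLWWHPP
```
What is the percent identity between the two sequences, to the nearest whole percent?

33%

10 positions differ (1, 2, 3, 4, 7, 8, 9, 10, 11, 12), so 5 of 15 match: 5/15 = 33.33%.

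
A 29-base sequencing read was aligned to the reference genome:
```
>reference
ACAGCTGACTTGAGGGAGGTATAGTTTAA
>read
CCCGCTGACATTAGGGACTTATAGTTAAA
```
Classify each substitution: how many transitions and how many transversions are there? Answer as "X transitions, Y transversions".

0 transitions, 7 transversions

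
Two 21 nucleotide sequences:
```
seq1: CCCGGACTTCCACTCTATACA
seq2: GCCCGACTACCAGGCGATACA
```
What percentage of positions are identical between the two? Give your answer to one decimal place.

71.4%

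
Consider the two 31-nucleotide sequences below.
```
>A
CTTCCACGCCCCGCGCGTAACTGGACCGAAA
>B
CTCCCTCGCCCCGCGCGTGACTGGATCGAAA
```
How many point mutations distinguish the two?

4

The sequences differ at sites 3, 6, 19, 26 (1-based) — 4 in total.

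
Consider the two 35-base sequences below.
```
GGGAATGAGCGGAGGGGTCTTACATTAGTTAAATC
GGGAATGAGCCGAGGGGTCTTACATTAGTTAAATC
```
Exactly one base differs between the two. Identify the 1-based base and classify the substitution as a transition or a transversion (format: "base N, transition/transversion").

base 11, transversion

The sequences differ only at base 11: G→C (purine→pyrimidine), a transversion.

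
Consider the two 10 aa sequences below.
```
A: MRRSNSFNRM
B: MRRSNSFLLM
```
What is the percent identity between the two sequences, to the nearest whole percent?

80%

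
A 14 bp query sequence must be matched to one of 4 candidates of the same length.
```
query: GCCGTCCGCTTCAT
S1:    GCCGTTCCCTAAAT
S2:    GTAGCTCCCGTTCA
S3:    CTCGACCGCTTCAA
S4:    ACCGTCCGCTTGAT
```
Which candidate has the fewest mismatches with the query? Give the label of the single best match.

S4

S1 differs at 4 bases; S2 differs at 9 bases; S3 differs at 4 bases; S4 differs at 2 bases. The closest is S4.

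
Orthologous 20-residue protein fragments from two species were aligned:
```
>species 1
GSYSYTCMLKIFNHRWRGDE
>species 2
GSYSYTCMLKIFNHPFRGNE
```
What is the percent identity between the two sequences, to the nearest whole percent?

85%

3 positions differ (15, 16, 19), so 17 of 20 match: 17/20 = 85%.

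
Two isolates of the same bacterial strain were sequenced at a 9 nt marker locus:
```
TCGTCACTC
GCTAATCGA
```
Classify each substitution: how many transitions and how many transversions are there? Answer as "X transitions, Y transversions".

Transitions (purine↔purine or pyrimidine↔pyrimidine): none.
Transversions (purine↔pyrimidine): 1 T→G, 3 G→T, 4 T→A, 5 C→A, 6 A→T, 8 T→G, 9 C→A.

0 transitions, 7 transversions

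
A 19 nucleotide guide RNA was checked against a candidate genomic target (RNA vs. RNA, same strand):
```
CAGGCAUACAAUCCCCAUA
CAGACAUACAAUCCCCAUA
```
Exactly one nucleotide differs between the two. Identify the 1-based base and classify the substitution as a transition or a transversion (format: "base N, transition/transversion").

The sequences differ only at base 4: G→A (purine→purine), a transition.

base 4, transition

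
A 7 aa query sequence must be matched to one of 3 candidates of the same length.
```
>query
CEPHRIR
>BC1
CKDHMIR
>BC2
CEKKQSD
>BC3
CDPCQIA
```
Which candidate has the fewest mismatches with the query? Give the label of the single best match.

BC1 differs at 3 positions; BC2 differs at 5 positions; BC3 differs at 4 positions. The closest is BC1.

BC1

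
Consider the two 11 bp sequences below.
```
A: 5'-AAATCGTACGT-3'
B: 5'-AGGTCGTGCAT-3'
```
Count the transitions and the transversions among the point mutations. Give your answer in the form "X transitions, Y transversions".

Transitions (purine↔purine or pyrimidine↔pyrimidine): 2 A→G, 3 A→G, 8 A→G, 10 G→A.
Transversions (purine↔pyrimidine): none.

4 transitions, 0 transversions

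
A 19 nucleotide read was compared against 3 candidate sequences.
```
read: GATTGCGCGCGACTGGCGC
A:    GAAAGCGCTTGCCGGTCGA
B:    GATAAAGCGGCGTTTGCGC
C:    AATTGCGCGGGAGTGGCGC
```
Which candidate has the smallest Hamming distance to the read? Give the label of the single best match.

A differs at 8 sites; B differs at 8 sites; C differs at 3 sites. The closest is C.

C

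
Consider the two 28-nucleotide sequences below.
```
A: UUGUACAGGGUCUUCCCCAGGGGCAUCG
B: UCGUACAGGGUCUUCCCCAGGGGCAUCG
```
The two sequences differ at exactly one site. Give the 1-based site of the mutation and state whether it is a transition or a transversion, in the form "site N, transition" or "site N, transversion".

site 2, transition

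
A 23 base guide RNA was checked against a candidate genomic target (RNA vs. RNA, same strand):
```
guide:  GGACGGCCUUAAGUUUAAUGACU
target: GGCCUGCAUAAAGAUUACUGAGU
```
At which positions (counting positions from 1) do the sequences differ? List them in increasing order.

3, 5, 8, 10, 14, 18, 22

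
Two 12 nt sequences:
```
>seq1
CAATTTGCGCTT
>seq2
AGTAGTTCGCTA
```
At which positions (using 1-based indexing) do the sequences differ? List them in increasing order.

1, 2, 3, 4, 5, 7, 12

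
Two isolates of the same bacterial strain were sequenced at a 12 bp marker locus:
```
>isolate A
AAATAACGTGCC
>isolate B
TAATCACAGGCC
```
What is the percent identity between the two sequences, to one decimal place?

4 positions differ (1, 5, 8, 9), so 8 of 12 match: 8/12 = 66.67%.

66.7%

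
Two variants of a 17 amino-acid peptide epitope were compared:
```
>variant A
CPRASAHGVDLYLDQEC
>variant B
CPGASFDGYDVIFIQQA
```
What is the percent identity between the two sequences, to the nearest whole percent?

10 positions differ (3, 6, 7, 9, 11, 12, 13, 14, 16, 17), so 7 of 17 match: 7/17 = 41.18%.

41%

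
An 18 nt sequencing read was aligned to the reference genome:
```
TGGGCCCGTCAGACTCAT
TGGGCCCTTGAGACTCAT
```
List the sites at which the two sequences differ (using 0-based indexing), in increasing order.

7, 9

Scanning 0-based: 7: G/T; 9: C/G.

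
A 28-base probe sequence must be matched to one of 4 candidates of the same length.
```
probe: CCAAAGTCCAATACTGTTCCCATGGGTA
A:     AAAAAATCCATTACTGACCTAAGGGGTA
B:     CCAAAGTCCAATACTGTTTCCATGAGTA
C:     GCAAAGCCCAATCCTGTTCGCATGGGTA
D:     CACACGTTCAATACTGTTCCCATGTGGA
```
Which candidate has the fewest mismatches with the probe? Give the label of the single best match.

B

A differs at 9 bases; B differs at 2 bases; C differs at 4 bases; D differs at 6 bases. The closest is B.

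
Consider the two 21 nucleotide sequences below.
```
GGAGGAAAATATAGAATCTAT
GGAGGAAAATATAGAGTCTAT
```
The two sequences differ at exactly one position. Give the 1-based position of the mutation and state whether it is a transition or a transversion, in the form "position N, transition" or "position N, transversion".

The sequences differ only at position 16: A→G (purine→purine), a transition.

position 16, transition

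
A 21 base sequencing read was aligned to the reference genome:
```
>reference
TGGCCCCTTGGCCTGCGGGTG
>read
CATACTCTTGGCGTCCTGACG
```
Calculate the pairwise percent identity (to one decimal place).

52.4%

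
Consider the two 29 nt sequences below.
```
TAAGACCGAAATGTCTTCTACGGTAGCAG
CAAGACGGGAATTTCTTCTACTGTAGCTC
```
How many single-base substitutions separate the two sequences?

The sequences differ at bases 1, 7, 9, 13, 22, 28, 29 (1-based) — 7 in total.

7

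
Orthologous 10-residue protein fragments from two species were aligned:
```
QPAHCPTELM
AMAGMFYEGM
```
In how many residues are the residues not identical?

Mismatches (1-based): residue 1: Q→A; residue 2: P→M; residue 4: H→G; residue 5: C→M; residue 6: P→F; residue 7: T→Y; residue 9: L→G.

7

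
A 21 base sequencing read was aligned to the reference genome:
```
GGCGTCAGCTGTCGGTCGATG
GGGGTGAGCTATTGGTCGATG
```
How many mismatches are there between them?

Mismatches (1-based): base 3: C→G; base 6: C→G; base 11: G→A; base 13: C→T.

4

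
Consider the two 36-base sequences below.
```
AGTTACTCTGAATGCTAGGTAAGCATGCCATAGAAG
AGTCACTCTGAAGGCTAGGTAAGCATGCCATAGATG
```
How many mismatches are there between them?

Comparing position by position, 3 sites differ: 4 (T/C), 13 (T/G), 35 (A/T).

3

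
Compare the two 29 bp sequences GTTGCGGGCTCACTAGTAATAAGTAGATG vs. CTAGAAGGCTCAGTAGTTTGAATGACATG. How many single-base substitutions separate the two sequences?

The sequences differ at positions 1, 3, 5, 6, 13, 18, 19, 20, 23, 24, 26 (1-based) — 11 in total.

11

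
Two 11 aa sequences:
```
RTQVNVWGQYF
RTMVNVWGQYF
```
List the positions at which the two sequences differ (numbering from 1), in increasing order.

3

Scanning 1-based: 3: Q/M.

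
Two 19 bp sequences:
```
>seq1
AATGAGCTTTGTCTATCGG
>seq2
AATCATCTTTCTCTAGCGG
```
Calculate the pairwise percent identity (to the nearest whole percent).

4 positions differ (4, 6, 11, 16), so 15 of 19 match: 15/19 = 78.95%.

79%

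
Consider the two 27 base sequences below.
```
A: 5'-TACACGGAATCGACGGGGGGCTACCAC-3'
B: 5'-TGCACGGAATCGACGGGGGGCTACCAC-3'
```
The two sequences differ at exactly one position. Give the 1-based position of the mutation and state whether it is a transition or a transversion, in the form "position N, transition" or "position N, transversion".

Position 2 changes A→G. A is a purine and G is a purine, so this is a transition.

position 2, transition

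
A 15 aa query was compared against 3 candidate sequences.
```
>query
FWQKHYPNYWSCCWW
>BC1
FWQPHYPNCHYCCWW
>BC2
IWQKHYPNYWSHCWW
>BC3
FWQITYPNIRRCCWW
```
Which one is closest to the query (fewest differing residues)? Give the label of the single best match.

BC2

BC1 differs at 4 residues; BC2 differs at 2 residues; BC3 differs at 5 residues. The closest is BC2.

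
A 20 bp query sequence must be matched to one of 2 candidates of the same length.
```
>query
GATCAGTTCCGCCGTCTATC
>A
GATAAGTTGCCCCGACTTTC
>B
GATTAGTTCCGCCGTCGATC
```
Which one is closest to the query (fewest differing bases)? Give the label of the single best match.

B

A differs at 5 bases; B differs at 2 bases. The closest is B.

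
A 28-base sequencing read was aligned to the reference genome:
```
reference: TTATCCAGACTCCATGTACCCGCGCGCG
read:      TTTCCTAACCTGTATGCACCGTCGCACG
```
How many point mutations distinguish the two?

Comparing position by position, 11 bases differ: 3 (A/T), 4 (T/C), 6 (C/T), 8 (G/A), 9 (A/C), 12 (C/G), 13 (C/T), 17 (T/C), 21 (C/G), 22 (G/T), 26 (G/A).

11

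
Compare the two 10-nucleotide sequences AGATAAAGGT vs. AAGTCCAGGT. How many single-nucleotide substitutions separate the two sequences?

Comparing position by position, 4 sites differ: 2 (G/A), 3 (A/G), 5 (A/C), 6 (A/C).

4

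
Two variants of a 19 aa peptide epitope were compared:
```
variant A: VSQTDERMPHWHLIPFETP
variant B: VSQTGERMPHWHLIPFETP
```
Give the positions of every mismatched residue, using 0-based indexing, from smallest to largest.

Scanning 0-based: 4: D/G.

4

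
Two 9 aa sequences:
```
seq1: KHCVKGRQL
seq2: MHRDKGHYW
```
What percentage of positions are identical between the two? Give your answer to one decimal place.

Mismatches at positions 1, 3, 4, 7, 8, 9 (1-based): 6 of 9.
Identical positions: 3/9 = 33.33% → 33.3%.

33.3%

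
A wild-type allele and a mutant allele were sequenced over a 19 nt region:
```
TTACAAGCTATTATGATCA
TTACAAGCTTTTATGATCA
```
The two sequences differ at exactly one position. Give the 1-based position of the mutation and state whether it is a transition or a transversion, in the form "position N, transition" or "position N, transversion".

position 10, transversion

The sequences differ only at position 10: A→T (purine→pyrimidine), a transversion.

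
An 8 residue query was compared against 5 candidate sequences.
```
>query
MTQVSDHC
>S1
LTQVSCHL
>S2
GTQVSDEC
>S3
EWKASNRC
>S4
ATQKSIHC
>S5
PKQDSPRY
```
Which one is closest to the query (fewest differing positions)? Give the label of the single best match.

S2

S1 differs at 3 positions; S2 differs at 2 positions; S3 differs at 6 positions; S4 differs at 3 positions; S5 differs at 6 positions. The closest is S2.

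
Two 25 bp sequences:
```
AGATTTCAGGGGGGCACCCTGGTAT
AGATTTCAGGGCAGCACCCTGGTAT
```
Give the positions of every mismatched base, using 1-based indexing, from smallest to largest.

Scanning 1-based: 12: G/C; 13: G/A.

12, 13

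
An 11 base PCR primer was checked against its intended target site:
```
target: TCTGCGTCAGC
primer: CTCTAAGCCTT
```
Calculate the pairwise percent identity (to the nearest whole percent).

10 positions differ (1, 2, 3, 4, 5, 6, 7, 9, 10, 11), so 1 of 11 match: 1/11 = 9.091%.

9%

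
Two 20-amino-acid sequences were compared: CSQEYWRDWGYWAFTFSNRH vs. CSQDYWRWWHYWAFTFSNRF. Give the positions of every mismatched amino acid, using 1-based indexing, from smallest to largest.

Scanning 1-based: 4: E/D; 8: D/W; 10: G/H; 20: H/F.

4, 8, 10, 20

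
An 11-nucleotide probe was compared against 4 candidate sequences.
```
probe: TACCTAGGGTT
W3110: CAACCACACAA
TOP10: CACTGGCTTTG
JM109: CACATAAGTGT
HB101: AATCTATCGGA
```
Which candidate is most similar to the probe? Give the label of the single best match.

W3110 differs at 8 positions; TOP10 differs at 8 positions; JM109 differs at 5 positions; HB101 differs at 6 positions. The closest is JM109.

JM109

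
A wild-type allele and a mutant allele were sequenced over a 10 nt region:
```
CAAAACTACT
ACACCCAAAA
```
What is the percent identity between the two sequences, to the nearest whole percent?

7 positions differ (1, 2, 4, 5, 7, 9, 10), so 3 of 10 match: 3/10 = 30%.

30%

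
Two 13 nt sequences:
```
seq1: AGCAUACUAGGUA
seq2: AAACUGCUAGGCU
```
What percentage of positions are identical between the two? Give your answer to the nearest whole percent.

6 positions differ (2, 3, 4, 6, 12, 13), so 7 of 13 match: 7/13 = 53.85%.

54%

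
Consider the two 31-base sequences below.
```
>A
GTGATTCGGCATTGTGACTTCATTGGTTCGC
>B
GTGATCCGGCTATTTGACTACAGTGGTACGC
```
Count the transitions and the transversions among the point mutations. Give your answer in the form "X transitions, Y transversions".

Mismatches (1-based):
position 6: T→C (pyrimidine→pyrimidine, transition)
position 11: A→T (purine→pyrimidine, transversion)
position 12: T→A (pyrimidine→purine, transversion)
position 14: G→T (purine→pyrimidine, transversion)
position 20: T→A (pyrimidine→purine, transversion)
position 23: T→G (pyrimidine→purine, transversion)
position 28: T→A (pyrimidine→purine, transversion)

1 transition, 6 transversions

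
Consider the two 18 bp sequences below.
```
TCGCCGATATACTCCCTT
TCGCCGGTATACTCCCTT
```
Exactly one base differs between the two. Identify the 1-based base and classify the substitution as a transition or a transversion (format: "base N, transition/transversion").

base 7, transition

The sequences differ only at base 7: A→G (purine→purine), a transition.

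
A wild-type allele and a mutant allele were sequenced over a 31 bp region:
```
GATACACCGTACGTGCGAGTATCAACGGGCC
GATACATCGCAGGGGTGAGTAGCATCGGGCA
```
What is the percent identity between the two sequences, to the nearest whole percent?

74%

8 positions differ (7, 10, 12, 14, 16, 22, 25, 31), so 23 of 31 match: 23/31 = 74.19%.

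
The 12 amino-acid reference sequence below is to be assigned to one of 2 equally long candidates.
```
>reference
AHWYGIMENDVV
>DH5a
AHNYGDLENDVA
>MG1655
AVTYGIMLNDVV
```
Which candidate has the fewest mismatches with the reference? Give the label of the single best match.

MG1655

DH5a differs at 4 positions; MG1655 differs at 3 positions. The closest is MG1655.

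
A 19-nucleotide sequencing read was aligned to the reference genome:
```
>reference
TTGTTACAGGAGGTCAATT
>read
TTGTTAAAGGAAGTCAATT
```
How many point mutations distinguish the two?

2

The sequences differ at positions 7, 12 (1-based) — 2 in total.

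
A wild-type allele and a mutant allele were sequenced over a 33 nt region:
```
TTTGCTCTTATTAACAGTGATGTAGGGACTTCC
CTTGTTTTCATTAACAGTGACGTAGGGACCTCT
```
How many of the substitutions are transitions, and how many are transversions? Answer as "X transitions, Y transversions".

7 transitions, 0 transversions

Mismatches (1-based):
site 1: T→C (pyrimidine→pyrimidine, transition)
site 5: C→T (pyrimidine→pyrimidine, transition)
site 7: C→T (pyrimidine→pyrimidine, transition)
site 9: T→C (pyrimidine→pyrimidine, transition)
site 21: T→C (pyrimidine→pyrimidine, transition)
site 30: T→C (pyrimidine→pyrimidine, transition)
site 33: C→T (pyrimidine→pyrimidine, transition)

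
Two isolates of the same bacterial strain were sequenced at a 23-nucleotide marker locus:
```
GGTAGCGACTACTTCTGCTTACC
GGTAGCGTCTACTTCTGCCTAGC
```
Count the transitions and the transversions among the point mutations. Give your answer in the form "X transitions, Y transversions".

1 transition, 2 transversions

Transitions (purine↔purine or pyrimidine↔pyrimidine): 19 T→C.
Transversions (purine↔pyrimidine): 8 A→T, 22 C→G.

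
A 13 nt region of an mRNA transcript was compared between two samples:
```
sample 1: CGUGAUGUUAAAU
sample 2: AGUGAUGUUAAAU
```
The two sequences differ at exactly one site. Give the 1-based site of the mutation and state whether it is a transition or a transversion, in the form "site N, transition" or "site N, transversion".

Site 1 changes C→A. C is a pyrimidine and A is a purine, so this is a transversion.

site 1, transversion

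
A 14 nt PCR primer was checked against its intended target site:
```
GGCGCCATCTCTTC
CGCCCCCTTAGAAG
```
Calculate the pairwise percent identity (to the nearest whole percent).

36%

Mismatches at positions 1, 4, 7, 9, 10, 11, 12, 13, 14 (1-based): 9 of 14.
Identical positions: 5/14 = 35.71% → 36%.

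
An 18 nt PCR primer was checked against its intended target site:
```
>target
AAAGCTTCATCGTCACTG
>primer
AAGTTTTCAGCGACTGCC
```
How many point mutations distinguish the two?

9

The sequences differ at bases 3, 4, 5, 10, 13, 15, 16, 17, 18 (1-based) — 9 in total.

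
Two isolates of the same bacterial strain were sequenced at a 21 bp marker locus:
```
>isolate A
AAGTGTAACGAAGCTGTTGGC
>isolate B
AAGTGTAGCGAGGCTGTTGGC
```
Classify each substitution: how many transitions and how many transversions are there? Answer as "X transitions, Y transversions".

2 transitions, 0 transversions

Mismatches (1-based):
position 8: A→G (purine→purine, transition)
position 12: A→G (purine→purine, transition)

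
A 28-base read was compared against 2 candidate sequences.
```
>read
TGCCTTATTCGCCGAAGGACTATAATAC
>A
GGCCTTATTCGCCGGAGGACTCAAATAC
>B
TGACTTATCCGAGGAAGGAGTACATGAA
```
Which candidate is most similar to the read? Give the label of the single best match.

A differs at 4 sites; B differs at 9 sites. The closest is A.

A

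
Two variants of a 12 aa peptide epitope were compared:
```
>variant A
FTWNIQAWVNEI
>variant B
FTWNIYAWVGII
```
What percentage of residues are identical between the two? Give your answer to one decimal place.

3 positions differ (6, 10, 11), so 9 of 12 match: 9/12 = 75%.

75.0%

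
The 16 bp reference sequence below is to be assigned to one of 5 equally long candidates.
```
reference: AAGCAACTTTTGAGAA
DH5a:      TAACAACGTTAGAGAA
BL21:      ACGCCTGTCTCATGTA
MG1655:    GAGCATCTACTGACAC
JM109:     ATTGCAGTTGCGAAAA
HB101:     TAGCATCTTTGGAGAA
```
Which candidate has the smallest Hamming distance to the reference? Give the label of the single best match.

HB101

DH5a differs at 4 sites; BL21 differs at 9 sites; MG1655 differs at 6 sites; JM109 differs at 8 sites; HB101 differs at 3 sites. The closest is HB101.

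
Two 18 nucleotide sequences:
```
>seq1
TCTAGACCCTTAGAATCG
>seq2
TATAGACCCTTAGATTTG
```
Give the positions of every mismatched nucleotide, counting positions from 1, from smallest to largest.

2, 15, 17

Scanning 1-based: 2: C/A; 15: A/T; 17: C/T.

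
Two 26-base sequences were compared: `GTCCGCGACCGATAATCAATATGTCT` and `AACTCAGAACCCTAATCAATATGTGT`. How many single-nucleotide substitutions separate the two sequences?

Comparing position by position, 9 positions differ: 1 (G/A), 2 (T/A), 4 (C/T), 5 (G/C), 6 (C/A), 9 (C/A), 11 (G/C), 12 (A/C), 25 (C/G).

9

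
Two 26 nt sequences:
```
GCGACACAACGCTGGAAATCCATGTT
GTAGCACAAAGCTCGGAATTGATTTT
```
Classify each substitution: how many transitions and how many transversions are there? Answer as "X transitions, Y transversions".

5 transitions, 4 transversions

Mismatches (1-based):
position 2: C→T (pyrimidine→pyrimidine, transition)
position 3: G→A (purine→purine, transition)
position 4: A→G (purine→purine, transition)
position 10: C→A (pyrimidine→purine, transversion)
position 14: G→C (purine→pyrimidine, transversion)
position 16: A→G (purine→purine, transition)
position 20: C→T (pyrimidine→pyrimidine, transition)
position 21: C→G (pyrimidine→purine, transversion)
position 24: G→T (purine→pyrimidine, transversion)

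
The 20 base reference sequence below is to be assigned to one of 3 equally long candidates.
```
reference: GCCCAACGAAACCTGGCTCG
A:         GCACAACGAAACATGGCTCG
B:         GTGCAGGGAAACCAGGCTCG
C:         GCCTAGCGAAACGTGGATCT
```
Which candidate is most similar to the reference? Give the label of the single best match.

A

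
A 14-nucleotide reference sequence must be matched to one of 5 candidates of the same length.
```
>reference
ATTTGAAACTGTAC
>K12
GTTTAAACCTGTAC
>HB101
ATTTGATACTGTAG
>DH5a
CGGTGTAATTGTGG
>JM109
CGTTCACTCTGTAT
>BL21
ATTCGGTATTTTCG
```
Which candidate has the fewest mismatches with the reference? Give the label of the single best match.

K12 differs at 3 sites; HB101 differs at 2 sites; DH5a differs at 7 sites; JM109 differs at 6 sites; BL21 differs at 7 sites. The closest is HB101.

HB101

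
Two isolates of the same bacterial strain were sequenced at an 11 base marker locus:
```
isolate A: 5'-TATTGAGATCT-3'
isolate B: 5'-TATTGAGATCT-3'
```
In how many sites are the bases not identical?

0

The two sequences are identical at every position.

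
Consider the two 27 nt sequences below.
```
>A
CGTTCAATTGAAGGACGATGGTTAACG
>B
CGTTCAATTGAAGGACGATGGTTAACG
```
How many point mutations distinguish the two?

The two sequences are identical at every position.

0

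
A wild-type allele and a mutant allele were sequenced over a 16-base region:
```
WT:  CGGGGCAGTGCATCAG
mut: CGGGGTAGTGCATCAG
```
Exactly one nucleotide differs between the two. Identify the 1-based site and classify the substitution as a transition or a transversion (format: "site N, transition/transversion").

Site 6 changes C→T. C is a pyrimidine and T is a pyrimidine, so this is a transition.

site 6, transition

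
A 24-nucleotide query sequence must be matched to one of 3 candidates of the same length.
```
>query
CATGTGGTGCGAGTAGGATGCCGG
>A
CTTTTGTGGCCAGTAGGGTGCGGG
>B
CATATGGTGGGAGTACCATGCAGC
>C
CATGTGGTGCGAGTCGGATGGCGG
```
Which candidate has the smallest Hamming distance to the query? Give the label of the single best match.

A differs at 7 sites; B differs at 6 sites; C differs at 2 sites. The closest is C.

C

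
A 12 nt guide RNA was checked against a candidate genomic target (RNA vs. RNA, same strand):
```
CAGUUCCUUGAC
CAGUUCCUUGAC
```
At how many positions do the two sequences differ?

0

No positions differ; the sequences are identical.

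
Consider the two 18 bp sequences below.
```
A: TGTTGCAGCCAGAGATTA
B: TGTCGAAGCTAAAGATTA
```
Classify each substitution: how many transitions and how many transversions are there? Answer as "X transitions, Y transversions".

3 transitions, 1 transversion

Transitions (purine↔purine or pyrimidine↔pyrimidine): 4 T→C, 10 C→T, 12 G→A.
Transversions (purine↔pyrimidine): 6 C→A.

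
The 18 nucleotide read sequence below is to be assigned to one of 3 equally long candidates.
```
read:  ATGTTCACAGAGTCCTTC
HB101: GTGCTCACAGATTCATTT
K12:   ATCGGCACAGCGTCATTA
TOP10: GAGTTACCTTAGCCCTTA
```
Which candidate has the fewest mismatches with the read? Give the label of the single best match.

Hamming distances to read — HB101: 5; K12: 6; TOP10: 8.
Smallest is HB101 with 5 mismatches.

HB101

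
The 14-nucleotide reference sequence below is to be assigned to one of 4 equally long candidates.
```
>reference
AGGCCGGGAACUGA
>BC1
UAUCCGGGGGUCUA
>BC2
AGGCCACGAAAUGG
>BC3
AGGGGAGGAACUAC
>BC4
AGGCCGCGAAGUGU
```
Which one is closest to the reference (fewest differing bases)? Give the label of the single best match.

BC1 differs at 8 bases; BC2 differs at 4 bases; BC3 differs at 5 bases; BC4 differs at 3 bases. The closest is BC4.

BC4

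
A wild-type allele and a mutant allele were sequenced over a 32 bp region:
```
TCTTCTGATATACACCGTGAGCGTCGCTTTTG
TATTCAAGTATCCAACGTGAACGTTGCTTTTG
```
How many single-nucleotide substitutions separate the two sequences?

The sequences differ at sites 2, 6, 7, 8, 12, 15, 21, 25 (1-based) — 8 in total.

8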